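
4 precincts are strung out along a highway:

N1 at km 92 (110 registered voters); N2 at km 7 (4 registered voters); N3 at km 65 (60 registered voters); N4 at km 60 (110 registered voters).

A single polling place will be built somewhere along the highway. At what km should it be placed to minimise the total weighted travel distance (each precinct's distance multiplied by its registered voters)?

x = 65

For a sum of weighted absolute distances on a line, the optimum is the weighted median (not the mean). Total weight W = 284; half-weight = 142.
Sort by position and accumulate weight:
  km 7 (N2, w=4) → cum 4
  km 60 (N4, w=110) → cum 114
  km 65 (N3, w=60) → cum 174  ≥ 142 → median here
  km 92 (N1, w=110) → cum 284
Optimal location: km 65.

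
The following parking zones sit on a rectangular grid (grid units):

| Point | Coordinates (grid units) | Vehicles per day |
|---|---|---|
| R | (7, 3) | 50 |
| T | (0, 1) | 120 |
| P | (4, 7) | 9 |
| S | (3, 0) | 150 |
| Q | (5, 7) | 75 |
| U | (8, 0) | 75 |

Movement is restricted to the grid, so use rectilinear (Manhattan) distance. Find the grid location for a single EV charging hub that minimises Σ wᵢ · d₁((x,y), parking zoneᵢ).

Manhattan distance separates: Σwᵢ(|x−xᵢ|+|y−yᵢ|) = Σwᵢ|x−xᵢ| + Σwᵢ|y−yᵢ|, so x and y are optimised independently as 1-D weighted medians.
Total weight W = 479; half = 239.5.
x-coordinate, sorted with cumulative weight:
  x=0 (T, w=120) cum 120
  x=3 (S, w=150) cum 270  ← median
  x=4 (P, w=9) cum 279
  x=5 (Q, w=75) cum 354
  x=7 (R, w=50) cum 404
  x=8 (U, w=75) cum 479
⇒ x* = 3
y-coordinate, sorted with cumulative weight:
  y=0 (S, w=150) cum 150
  y=0 (U, w=75) cum 225
  y=1 (T, w=120) cum 345  ← median
  y=3 (R, w=50) cum 395
  y=7 (P, w=9) cum 404
  y=7 (Q, w=75) cum 479
⇒ y* = 1

(3, 1)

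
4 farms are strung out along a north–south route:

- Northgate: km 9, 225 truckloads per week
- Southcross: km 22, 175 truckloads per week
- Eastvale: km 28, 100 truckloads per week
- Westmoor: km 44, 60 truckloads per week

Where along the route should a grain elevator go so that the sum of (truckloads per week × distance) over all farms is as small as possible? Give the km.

For a sum of weighted absolute distances on a line, the optimum is the weighted median (not the mean). Total weight W = 560; half-weight = 280.
Sort by position and accumulate weight:
  km 9 (Northgate, w=225) → cum 225
  km 22 (Southcross, w=175) → cum 400  ≥ 280 → median here
  km 28 (Eastvale, w=100) → cum 500
  km 44 (Westmoor, w=60) → cum 560
Optimal location: km 22.

x = 22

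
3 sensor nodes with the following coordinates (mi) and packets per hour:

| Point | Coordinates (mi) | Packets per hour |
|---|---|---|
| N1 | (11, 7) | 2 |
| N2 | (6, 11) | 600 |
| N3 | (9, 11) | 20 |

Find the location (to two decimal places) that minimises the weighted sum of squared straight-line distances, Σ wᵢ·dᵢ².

The minimiser of Σwᵢ‖p−pᵢ‖² is the weighted centroid p* = (Σwᵢpᵢ)/(Σwᵢ).
Σwᵢ = 622.
Σwᵢxᵢ = 2·11 + 600·6 + 20·9 = 3802.
Σwᵢyᵢ = 2·7 + 600·11 + 20·11 = 6834.
x* = 3802/622 = 6.11, y* = 6834/622 = 10.99.

(6.11, 10.99)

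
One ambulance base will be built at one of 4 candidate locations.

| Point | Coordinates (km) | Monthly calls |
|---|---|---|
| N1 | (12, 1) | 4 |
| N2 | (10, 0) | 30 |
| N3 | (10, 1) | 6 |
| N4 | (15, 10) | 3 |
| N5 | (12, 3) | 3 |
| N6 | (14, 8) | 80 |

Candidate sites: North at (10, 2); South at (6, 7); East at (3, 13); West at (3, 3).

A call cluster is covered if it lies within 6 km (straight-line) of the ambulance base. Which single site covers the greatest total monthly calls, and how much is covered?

North, covering 43

Coverage radius r = 6 km; a point is covered iff (Δx)²+(Δy)² ≤ 6² = 36.
  North (10, 2): covers {N1, N2, N3, N5} → 43
  South (6, 7): covers {none} → 0
  East (3, 13): covers {none} → 0
  West (3, 3): covers {none} → 0
Maximum coverage at North: 43 monthly calls.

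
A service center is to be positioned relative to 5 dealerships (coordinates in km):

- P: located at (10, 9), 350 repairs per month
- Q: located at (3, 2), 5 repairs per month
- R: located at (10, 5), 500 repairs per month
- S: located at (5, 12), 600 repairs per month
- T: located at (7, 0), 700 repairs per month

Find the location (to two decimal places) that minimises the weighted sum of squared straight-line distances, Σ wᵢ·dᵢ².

The minimiser of Σwᵢ‖p−pᵢ‖² is the weighted centroid p* = (Σwᵢpᵢ)/(Σwᵢ).
Σwᵢ = 2155.
Σwᵢxᵢ = 350·10 + 5·3 + 500·10 + 600·5 + 700·7 = 16415.
Σwᵢyᵢ = 350·9 + 5·2 + 500·5 + 600·12 + 700·0 = 12860.
x* = 16415/2155 = 7.62, y* = 12860/2155 = 5.97.

(7.62, 5.97)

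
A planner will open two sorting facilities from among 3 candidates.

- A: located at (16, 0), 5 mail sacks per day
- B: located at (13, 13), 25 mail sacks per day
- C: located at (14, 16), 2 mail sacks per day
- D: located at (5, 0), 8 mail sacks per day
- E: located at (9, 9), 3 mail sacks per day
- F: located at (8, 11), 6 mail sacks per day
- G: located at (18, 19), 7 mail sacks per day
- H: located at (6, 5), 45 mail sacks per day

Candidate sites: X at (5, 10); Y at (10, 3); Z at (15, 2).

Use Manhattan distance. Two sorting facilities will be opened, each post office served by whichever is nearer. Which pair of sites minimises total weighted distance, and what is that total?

Evaluate every pair (each demand assigned to the nearer of the two):
  {X, Z}: total = 849
  {X, Y}: total = 877
  {Y, Z}: total = 925
Best pair: {X, Z} with total 849.

{X, Z}, total 849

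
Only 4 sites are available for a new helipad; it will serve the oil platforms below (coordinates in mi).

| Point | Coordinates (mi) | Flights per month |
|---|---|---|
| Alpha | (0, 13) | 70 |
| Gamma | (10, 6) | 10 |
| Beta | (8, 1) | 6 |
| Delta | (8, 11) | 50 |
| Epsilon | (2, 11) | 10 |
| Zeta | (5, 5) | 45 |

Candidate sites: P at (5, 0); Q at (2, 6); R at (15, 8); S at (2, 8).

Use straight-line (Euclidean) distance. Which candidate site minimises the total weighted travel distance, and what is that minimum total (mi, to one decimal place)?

Total weighted distance at each candidate:
  P (5, 0): total = 1981.2
  Q (2, 6): total = 1219.3
  R (15, 8): total = 2204.1
  S (2, 8): total = 1071.1
Minimum is at S with total 1071.1 mi.

S, total 1071.1 mi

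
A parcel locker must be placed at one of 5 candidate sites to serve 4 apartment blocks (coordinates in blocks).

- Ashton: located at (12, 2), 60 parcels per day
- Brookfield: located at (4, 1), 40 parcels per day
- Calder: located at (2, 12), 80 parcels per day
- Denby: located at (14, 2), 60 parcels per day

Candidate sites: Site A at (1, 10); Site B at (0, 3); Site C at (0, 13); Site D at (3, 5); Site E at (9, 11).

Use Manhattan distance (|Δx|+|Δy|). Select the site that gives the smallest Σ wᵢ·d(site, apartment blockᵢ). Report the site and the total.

Site D, total 2400 blocks

Total weighted distance at each candidate:
  Site A (1, 10): total = 3120
  Site B (0, 3): total = 2800
  Site C (0, 13): total = 3760
  Site D (3, 5): total = 2400
  Site E (9, 11): total = 2800
Minimum is at Site D with total 2400 blocks.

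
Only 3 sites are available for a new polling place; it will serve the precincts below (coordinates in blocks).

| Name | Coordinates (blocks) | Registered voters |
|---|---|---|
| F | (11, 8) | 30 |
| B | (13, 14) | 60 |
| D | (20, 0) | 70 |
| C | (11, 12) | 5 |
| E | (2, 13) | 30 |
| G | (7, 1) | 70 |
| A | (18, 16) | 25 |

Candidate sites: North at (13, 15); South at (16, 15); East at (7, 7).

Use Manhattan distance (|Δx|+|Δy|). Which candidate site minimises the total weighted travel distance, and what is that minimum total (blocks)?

Total weighted distance at each candidate:
  North (13, 15): total = 3835
  South (16, 15): total = 4135
  East (7, 7): total = 3625
Minimum is at East with total 3625 blocks.

East, total 3625 blocks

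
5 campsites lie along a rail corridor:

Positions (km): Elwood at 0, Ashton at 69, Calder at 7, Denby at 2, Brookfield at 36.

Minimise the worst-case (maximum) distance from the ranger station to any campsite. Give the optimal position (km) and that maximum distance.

location 34.5, max distance 34.5

The 1-center on a line is the midpoint of the two extreme points: leftmost at 0, rightmost at 69.
Optimal location = (0 + 69)/2 = 34.5; maximum distance = (69 − 0)/2 = 34.5.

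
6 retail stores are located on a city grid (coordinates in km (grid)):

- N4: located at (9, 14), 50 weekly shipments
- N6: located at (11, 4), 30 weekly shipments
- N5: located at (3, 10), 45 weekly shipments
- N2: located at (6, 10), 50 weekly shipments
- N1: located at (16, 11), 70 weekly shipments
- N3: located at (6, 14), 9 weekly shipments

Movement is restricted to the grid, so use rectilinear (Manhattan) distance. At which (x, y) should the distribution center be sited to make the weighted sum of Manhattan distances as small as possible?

(9, 11)

Manhattan distance separates: Σwᵢ(|x−xᵢ|+|y−yᵢ|) = Σwᵢ|x−xᵢ| + Σwᵢ|y−yᵢ|, so x and y are optimised independently as 1-D weighted medians.
Total weight W = 254; half = 127.
x-coordinate, sorted with cumulative weight:
  x=3 (N5, w=45) cum 45
  x=6 (N2, w=50) cum 95
  x=6 (N3, w=9) cum 104
  x=9 (N4, w=50) cum 154  ← median
  x=11 (N6, w=30) cum 184
  x=16 (N1, w=70) cum 254
⇒ x* = 9
y-coordinate, sorted with cumulative weight:
  y=4 (N6, w=30) cum 30
  y=10 (N5, w=45) cum 75
  y=10 (N2, w=50) cum 125
  y=11 (N1, w=70) cum 195  ← median
  y=14 (N4, w=50) cum 245
  y=14 (N3, w=9) cum 254
⇒ y* = 11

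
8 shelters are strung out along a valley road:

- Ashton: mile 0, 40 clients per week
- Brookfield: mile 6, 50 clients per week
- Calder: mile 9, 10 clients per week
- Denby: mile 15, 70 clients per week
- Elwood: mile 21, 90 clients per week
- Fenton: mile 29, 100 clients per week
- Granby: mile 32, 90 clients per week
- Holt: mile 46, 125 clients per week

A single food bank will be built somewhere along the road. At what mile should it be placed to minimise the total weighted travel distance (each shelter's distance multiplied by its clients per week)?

x = 29

For a sum of weighted absolute distances on a line, the optimum is the weighted median (not the mean). Total weight W = 575; half-weight = 287.5.
Sort by position and accumulate weight:
  mile 0 (Ashton, w=40) → cum 40
  mile 6 (Brookfield, w=50) → cum 90
  mile 9 (Calder, w=10) → cum 100
  mile 15 (Denby, w=70) → cum 170
  mile 21 (Elwood, w=90) → cum 260
  mile 29 (Fenton, w=100) → cum 360  ≥ 287.5 → median here
  mile 32 (Granby, w=90) → cum 450
  mile 46 (Holt, w=125) → cum 575
Optimal location: mile 29.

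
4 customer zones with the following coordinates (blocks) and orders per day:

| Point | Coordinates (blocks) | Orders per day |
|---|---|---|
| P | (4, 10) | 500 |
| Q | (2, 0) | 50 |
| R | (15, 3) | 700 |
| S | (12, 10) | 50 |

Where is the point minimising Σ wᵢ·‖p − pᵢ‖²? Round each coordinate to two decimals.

(10.15, 5.85)

The minimiser of Σwᵢ‖p−pᵢ‖² is the weighted centroid p* = (Σwᵢpᵢ)/(Σwᵢ).
Σwᵢ = 1300.
Σwᵢxᵢ = 500·4 + 50·2 + 700·15 + 50·12 = 13200.
Σwᵢyᵢ = 500·10 + 50·0 + 700·3 + 50·10 = 7600.
x* = 13200/1300 = 10.15, y* = 7600/1300 = 5.85.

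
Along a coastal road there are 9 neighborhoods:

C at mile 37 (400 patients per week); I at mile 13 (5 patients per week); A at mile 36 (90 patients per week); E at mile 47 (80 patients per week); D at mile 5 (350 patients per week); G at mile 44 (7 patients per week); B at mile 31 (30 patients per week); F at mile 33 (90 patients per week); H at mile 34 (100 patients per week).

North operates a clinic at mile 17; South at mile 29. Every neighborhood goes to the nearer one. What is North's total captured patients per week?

355

The indifferent point is the midpoint (17+29)/2 = 23; neighborhoods left of it (closer to North at 17) go to North, those right go to South.
  D at 5 (w=350) → North
  I at 13 (w=5) → North
  B at 31 (w=30) → South
  F at 33 (w=90) → South
  H at 34 (w=100) → South
  A at 36 (w=90) → South
  C at 37 (w=400) → South
  G at 44 (w=7) → South
  E at 47 (w=80) → South
North captures 355; South captures 797.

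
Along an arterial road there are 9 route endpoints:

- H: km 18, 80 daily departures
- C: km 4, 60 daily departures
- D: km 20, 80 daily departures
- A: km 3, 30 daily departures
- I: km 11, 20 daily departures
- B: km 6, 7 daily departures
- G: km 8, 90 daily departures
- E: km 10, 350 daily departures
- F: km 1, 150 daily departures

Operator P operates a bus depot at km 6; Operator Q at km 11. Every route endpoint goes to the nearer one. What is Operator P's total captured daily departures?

337

The indifferent point is the midpoint (6+11)/2 = 8.5; route endpoints left of it (closer to Operator P at 6) go to Operator P, those right go to Operator Q.
  F at 1 (w=150) → Operator P
  A at 3 (w=30) → Operator P
  C at 4 (w=60) → Operator P
  B at 6 (w=7) → Operator P
  G at 8 (w=90) → Operator P
  E at 10 (w=350) → Operator Q
  I at 11 (w=20) → Operator Q
  H at 18 (w=80) → Operator Q
  D at 20 (w=80) → Operator Q
Operator P captures 337; Operator Q captures 530.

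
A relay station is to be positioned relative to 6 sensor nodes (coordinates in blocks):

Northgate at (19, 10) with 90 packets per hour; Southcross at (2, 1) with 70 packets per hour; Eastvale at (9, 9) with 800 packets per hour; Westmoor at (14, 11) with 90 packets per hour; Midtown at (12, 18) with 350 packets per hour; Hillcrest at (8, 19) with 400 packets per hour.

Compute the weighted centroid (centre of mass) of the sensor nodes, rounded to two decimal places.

(9.84, 12.81)

The minimiser of Σwᵢ‖p−pᵢ‖² is the weighted centroid p* = (Σwᵢpᵢ)/(Σwᵢ).
Σwᵢ = 1800.
Σwᵢxᵢ = 90·19 + 70·2 + 800·9 + 90·14 + 350·12 + 400·8 = 17710.
Σwᵢyᵢ = 90·10 + 70·1 + 800·9 + 90·11 + 350·18 + 400·19 = 23060.
x* = 17710/1800 = 9.84, y* = 23060/1800 = 12.81.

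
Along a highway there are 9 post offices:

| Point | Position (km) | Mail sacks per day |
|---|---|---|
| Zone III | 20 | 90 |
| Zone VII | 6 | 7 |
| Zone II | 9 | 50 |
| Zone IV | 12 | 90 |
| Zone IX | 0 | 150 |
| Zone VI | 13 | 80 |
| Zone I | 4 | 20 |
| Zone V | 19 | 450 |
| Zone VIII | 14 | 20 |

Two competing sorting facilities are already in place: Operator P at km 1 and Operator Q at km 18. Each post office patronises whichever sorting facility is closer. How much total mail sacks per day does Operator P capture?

The indifferent point is the midpoint (1+18)/2 = 9.5; post offices left of it (closer to Operator P at 1) go to Operator P, those right go to Operator Q.
  Zone IX at 0 (w=150) → Operator P
  Zone I at 4 (w=20) → Operator P
  Zone VII at 6 (w=7) → Operator P
  Zone II at 9 (w=50) → Operator P
  Zone IV at 12 (w=90) → Operator Q
  Zone VI at 13 (w=80) → Operator Q
  Zone VIII at 14 (w=20) → Operator Q
  Zone V at 19 (w=450) → Operator Q
  Zone III at 20 (w=90) → Operator Q
Operator P captures 227; Operator Q captures 730.

227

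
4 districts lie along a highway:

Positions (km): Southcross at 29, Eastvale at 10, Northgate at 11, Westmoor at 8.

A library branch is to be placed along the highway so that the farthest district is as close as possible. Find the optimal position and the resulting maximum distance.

location 18.5, max distance 10.5

The 1-center on a line is the midpoint of the two extreme points: leftmost at 8, rightmost at 29.
Optimal location = (8 + 29)/2 = 18.5; maximum distance = (29 − 8)/2 = 10.5.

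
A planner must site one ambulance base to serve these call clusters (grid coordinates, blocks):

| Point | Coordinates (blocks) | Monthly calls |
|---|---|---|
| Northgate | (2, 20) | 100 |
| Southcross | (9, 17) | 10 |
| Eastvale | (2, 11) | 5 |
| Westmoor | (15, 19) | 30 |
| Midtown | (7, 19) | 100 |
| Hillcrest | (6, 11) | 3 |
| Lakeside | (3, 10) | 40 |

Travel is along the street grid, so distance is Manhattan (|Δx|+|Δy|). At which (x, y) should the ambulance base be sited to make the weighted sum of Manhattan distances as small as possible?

(3, 19)

Manhattan distance separates: Σwᵢ(|x−xᵢ|+|y−yᵢ|) = Σwᵢ|x−xᵢ| + Σwᵢ|y−yᵢ|, so x and y are optimised independently as 1-D weighted medians.
Total weight W = 288; half = 144.
x-coordinate, sorted with cumulative weight:
  x=2 (Northgate, w=100) cum 100
  x=2 (Eastvale, w=5) cum 105
  x=3 (Lakeside, w=40) cum 145  ← median
  x=6 (Hillcrest, w=3) cum 148
  x=7 (Midtown, w=100) cum 248
  x=9 (Southcross, w=10) cum 258
  x=15 (Westmoor, w=30) cum 288
⇒ x* = 3
y-coordinate, sorted with cumulative weight:
  y=10 (Lakeside, w=40) cum 40
  y=11 (Eastvale, w=5) cum 45
  y=11 (Hillcrest, w=3) cum 48
  y=17 (Southcross, w=10) cum 58
  y=19 (Westmoor, w=30) cum 88
  y=19 (Midtown, w=100) cum 188  ← median
  y=20 (Northgate, w=100) cum 288
⇒ y* = 19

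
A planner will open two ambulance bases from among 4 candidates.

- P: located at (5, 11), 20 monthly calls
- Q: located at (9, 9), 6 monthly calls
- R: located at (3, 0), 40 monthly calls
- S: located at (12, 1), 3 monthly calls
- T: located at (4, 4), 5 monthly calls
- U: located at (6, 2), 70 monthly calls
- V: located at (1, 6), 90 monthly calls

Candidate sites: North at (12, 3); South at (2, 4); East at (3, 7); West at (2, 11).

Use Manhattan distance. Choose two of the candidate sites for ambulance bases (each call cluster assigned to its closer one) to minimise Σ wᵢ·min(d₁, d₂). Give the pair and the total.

{South, West}, total 1053

Evaluate every pair (each demand assigned to the nearer of the two):
  {South, West}: total = 1053
  {South, East}: total = 1107
  {North, South}: total = 1160
  {North, East}: total = 1234
  {East, West}: total = 1283
  {North, West}: total = 1675
Best pair: {South, West} with total 1053.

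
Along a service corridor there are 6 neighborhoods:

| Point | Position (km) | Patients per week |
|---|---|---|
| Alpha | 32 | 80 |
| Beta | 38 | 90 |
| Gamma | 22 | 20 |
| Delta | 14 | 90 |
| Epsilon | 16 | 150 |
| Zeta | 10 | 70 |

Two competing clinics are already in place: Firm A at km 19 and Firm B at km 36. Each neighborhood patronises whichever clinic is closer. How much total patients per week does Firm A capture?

The indifferent point is the midpoint (19+36)/2 = 27.5; neighborhoods left of it (closer to Firm A at 19) go to Firm A, those right go to Firm B.
  Zeta at 10 (w=70) → Firm A
  Delta at 14 (w=90) → Firm A
  Epsilon at 16 (w=150) → Firm A
  Gamma at 22 (w=20) → Firm A
  Alpha at 32 (w=80) → Firm B
  Beta at 38 (w=90) → Firm B
Firm A captures 330; Firm B captures 170.

330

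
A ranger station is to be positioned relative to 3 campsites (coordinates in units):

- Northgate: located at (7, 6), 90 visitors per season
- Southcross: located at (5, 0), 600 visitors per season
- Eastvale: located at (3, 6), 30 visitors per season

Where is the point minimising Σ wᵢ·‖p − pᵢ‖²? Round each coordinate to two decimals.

(5.17, 1.00)

The minimiser of Σwᵢ‖p−pᵢ‖² is the weighted centroid p* = (Σwᵢpᵢ)/(Σwᵢ).
Σwᵢ = 720.
Σwᵢxᵢ = 90·7 + 600·5 + 30·3 = 3720.
Σwᵢyᵢ = 90·6 + 600·0 + 30·6 = 720.
x* = 3720/720 = 5.17, y* = 720/720 = 1.00.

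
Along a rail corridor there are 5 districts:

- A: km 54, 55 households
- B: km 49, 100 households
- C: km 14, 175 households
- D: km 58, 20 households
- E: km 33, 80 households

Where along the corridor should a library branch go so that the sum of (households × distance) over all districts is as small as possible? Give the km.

For a sum of weighted absolute distances on a line, the optimum is the weighted median (not the mean). Total weight W = 430; half-weight = 215.
Sort by position and accumulate weight:
  km 14 (C, w=175) → cum 175
  km 33 (E, w=80) → cum 255  ≥ 215 → median here
  km 49 (B, w=100) → cum 355
  km 54 (A, w=55) → cum 410
  km 58 (D, w=20) → cum 430
Optimal location: km 33.

x = 33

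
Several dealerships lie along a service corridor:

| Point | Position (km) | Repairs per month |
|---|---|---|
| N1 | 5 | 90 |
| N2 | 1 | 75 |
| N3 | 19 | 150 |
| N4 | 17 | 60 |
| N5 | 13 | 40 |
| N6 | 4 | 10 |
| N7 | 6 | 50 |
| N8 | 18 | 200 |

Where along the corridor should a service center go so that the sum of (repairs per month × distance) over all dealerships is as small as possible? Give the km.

x = 18

For a sum of weighted absolute distances on a line, the optimum is the weighted median (not the mean). Total weight W = 675; half-weight = 337.5.
Sort by position and accumulate weight:
  km 1 (N2, w=75) → cum 75
  km 4 (N6, w=10) → cum 85
  km 5 (N1, w=90) → cum 175
  km 6 (N7, w=50) → cum 225
  km 13 (N5, w=40) → cum 265
  km 17 (N4, w=60) → cum 325
  km 18 (N8, w=200) → cum 525  ≥ 337.5 → median here
  km 19 (N3, w=150) → cum 675
Optimal location: km 18.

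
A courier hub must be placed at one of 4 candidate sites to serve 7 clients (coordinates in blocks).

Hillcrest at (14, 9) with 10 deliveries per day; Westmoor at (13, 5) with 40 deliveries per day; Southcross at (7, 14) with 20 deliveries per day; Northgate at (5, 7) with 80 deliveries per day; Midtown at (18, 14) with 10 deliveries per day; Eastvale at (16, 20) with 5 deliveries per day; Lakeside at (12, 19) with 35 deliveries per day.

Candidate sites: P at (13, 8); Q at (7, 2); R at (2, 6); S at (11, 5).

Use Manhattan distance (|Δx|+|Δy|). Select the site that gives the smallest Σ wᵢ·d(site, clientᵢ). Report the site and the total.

Total weighted distance at each candidate:
  P (13, 8): total = 1705
  Q (7, 2): total = 2435
  R (2, 6): total = 2395
  S (11, 5): total = 1835
Minimum is at P with total 1705 blocks.

P, total 1705 blocks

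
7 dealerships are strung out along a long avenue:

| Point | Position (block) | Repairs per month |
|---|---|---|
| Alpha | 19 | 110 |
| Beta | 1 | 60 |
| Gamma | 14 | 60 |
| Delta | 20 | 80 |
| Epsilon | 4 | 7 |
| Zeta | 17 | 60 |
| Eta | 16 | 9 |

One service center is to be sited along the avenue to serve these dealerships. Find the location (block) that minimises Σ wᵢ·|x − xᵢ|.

For a sum of weighted absolute distances on a line, the optimum is the weighted median (not the mean). Total weight W = 386; half-weight = 193.
Sort by position and accumulate weight:
  block 1 (Beta, w=60) → cum 60
  block 4 (Epsilon, w=7) → cum 67
  block 14 (Gamma, w=60) → cum 127
  block 16 (Eta, w=9) → cum 136
  block 17 (Zeta, w=60) → cum 196  ≥ 193 → median here
  block 19 (Alpha, w=110) → cum 306
  block 20 (Delta, w=80) → cum 386
Optimal location: block 17.

x = 17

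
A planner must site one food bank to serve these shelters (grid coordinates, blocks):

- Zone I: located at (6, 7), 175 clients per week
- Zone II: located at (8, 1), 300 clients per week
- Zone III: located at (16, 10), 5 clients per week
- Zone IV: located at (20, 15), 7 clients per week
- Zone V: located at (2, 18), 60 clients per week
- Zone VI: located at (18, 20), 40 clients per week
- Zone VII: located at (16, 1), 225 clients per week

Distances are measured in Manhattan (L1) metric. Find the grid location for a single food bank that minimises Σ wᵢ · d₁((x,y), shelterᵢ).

Manhattan distance separates: Σwᵢ(|x−xᵢ|+|y−yᵢ|) = Σwᵢ|x−xᵢ| + Σwᵢ|y−yᵢ|, so x and y are optimised independently as 1-D weighted medians.
Total weight W = 812; half = 406.
x-coordinate, sorted with cumulative weight:
  x=2 (Zone V, w=60) cum 60
  x=6 (Zone I, w=175) cum 235
  x=8 (Zone II, w=300) cum 535  ← median
  x=16 (Zone III, w=5) cum 540
  x=16 (Zone VII, w=225) cum 765
  x=18 (Zone VI, w=40) cum 805
  x=20 (Zone IV, w=7) cum 812
⇒ x* = 8
y-coordinate, sorted with cumulative weight:
  y=1 (Zone II, w=300) cum 300
  y=1 (Zone VII, w=225) cum 525  ← median
  y=7 (Zone I, w=175) cum 700
  y=10 (Zone III, w=5) cum 705
  y=15 (Zone IV, w=7) cum 712
  y=18 (Zone V, w=60) cum 772
  y=20 (Zone VI, w=40) cum 812
⇒ y* = 1

(8, 1)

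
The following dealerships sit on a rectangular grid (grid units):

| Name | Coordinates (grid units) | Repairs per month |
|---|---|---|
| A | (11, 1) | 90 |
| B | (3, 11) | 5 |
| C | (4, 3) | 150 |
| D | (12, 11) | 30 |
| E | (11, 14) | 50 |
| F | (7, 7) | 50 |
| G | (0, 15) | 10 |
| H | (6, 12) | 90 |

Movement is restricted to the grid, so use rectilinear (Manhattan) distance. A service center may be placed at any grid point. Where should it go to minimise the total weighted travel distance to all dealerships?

(6, 3)

Manhattan distance separates: Σwᵢ(|x−xᵢ|+|y−yᵢ|) = Σwᵢ|x−xᵢ| + Σwᵢ|y−yᵢ|, so x and y are optimised independently as 1-D weighted medians.
Total weight W = 475; half = 237.5.
x-coordinate, sorted with cumulative weight:
  x=0 (G, w=10) cum 10
  x=3 (B, w=5) cum 15
  x=4 (C, w=150) cum 165
  x=6 (H, w=90) cum 255  ← median
  x=7 (F, w=50) cum 305
  x=11 (A, w=90) cum 395
  x=11 (E, w=50) cum 445
  x=12 (D, w=30) cum 475
⇒ x* = 6
y-coordinate, sorted with cumulative weight:
  y=1 (A, w=90) cum 90
  y=3 (C, w=150) cum 240  ← median
  y=7 (F, w=50) cum 290
  y=11 (B, w=5) cum 295
  y=11 (D, w=30) cum 325
  y=12 (H, w=90) cum 415
  y=14 (E, w=50) cum 465
  y=15 (G, w=10) cum 475
⇒ y* = 3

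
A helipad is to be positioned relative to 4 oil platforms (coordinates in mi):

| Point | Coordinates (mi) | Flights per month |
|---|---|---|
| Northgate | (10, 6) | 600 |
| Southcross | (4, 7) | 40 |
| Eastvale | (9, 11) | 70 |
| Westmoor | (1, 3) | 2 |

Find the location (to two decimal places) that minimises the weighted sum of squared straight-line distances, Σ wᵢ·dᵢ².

(9.54, 6.54)

The minimiser of Σwᵢ‖p−pᵢ‖² is the weighted centroid p* = (Σwᵢpᵢ)/(Σwᵢ).
Σwᵢ = 712.
Σwᵢxᵢ = 600·10 + 40·4 + 70·9 + 2·1 = 6792.
Σwᵢyᵢ = 600·6 + 40·7 + 70·11 + 2·3 = 4656.
x* = 6792/712 = 9.54, y* = 4656/712 = 6.54.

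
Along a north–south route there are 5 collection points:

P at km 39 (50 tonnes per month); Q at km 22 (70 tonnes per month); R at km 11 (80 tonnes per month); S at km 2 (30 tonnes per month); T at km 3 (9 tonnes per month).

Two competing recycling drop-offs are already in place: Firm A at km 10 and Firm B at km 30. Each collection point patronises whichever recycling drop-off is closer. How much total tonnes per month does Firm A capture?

119

The indifferent point is the midpoint (10+30)/2 = 20; collection points left of it (closer to Firm A at 10) go to Firm A, those right go to Firm B.
  S at 2 (w=30) → Firm A
  T at 3 (w=9) → Firm A
  R at 11 (w=80) → Firm A
  Q at 22 (w=70) → Firm B
  P at 39 (w=50) → Firm B
Firm A captures 119; Firm B captures 120.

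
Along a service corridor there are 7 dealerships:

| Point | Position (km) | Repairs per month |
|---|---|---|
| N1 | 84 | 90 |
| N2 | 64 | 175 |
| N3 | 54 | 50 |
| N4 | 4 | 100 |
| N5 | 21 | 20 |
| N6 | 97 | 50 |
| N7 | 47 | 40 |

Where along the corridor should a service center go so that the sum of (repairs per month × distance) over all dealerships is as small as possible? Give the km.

For a sum of weighted absolute distances on a line, the optimum is the weighted median (not the mean). Total weight W = 525; half-weight = 262.5.
Sort by position and accumulate weight:
  km 4 (N4, w=100) → cum 100
  km 21 (N5, w=20) → cum 120
  km 47 (N7, w=40) → cum 160
  km 54 (N3, w=50) → cum 210
  km 64 (N2, w=175) → cum 385  ≥ 262.5 → median here
  km 84 (N1, w=90) → cum 475
  km 97 (N6, w=50) → cum 525
Optimal location: km 64.

x = 64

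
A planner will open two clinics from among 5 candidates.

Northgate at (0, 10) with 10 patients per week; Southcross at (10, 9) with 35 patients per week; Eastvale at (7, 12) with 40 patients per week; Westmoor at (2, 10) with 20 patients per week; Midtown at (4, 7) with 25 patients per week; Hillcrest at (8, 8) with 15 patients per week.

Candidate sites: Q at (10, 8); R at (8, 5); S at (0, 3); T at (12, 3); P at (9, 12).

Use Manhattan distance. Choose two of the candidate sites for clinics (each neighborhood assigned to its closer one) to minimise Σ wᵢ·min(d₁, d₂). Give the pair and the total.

{Q, P}, total 610

Evaluate every pair (each demand assigned to the nearer of the two):
  {Q, P}: total = 610
  {R, P}: total = 705
  {S, P}: total = 745
  {Q, S}: total = 770
  {Q, R}: total = 815
  {T, P}: total = 835
  {Q, T}: total = 840
  {R, S}: total = 975
  {R, T}: total = 1075
  {S, T}: total = 1425
Best pair: {Q, P} with total 610.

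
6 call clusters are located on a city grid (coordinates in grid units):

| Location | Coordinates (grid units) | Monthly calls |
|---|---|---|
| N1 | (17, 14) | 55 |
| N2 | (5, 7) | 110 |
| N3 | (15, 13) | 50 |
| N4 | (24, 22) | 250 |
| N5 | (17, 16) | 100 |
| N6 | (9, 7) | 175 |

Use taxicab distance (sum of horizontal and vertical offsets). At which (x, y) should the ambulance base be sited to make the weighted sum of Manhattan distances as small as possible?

(17, 14)

Manhattan distance separates: Σwᵢ(|x−xᵢ|+|y−yᵢ|) = Σwᵢ|x−xᵢ| + Σwᵢ|y−yᵢ|, so x and y are optimised independently as 1-D weighted medians.
Total weight W = 740; half = 370.
x-coordinate, sorted with cumulative weight:
  x=5 (N2, w=110) cum 110
  x=9 (N6, w=175) cum 285
  x=15 (N3, w=50) cum 335
  x=17 (N1, w=55) cum 390  ← median
  x=17 (N5, w=100) cum 490
  x=24 (N4, w=250) cum 740
⇒ x* = 17
y-coordinate, sorted with cumulative weight:
  y=7 (N2, w=110) cum 110
  y=7 (N6, w=175) cum 285
  y=13 (N3, w=50) cum 335
  y=14 (N1, w=55) cum 390  ← median
  y=16 (N5, w=100) cum 490
  y=22 (N4, w=250) cum 740
⇒ y* = 14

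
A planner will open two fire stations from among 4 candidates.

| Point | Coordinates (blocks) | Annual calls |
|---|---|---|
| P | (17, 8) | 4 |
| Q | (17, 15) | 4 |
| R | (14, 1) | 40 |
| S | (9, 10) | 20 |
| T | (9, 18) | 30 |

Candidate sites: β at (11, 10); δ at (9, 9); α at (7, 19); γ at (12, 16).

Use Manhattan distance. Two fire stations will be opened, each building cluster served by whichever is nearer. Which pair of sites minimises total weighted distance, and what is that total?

{β, α}, total 686

Evaluate every pair (each demand assigned to the nearer of the two):
  {β, α}: total = 686
  {δ, α}: total = 722
  {β, γ}: total = 726
  {δ, γ}: total = 750
  {β, δ}: total = 846
  {α, γ}: total = 1026
Best pair: {β, α} with total 686.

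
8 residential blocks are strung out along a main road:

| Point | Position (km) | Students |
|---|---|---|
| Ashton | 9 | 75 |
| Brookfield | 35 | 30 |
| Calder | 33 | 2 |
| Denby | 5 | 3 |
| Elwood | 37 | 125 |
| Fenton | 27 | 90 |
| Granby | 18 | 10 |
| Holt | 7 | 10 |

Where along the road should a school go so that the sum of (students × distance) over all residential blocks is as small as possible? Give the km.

x = 27

For a sum of weighted absolute distances on a line, the optimum is the weighted median (not the mean). Total weight W = 345; half-weight = 172.5.
Sort by position and accumulate weight:
  km 5 (Denby, w=3) → cum 3
  km 7 (Holt, w=10) → cum 13
  km 9 (Ashton, w=75) → cum 88
  km 18 (Granby, w=10) → cum 98
  km 27 (Fenton, w=90) → cum 188  ≥ 172.5 → median here
  km 33 (Calder, w=2) → cum 190
  km 35 (Brookfield, w=30) → cum 220
  km 37 (Elwood, w=125) → cum 345
Optimal location: km 27.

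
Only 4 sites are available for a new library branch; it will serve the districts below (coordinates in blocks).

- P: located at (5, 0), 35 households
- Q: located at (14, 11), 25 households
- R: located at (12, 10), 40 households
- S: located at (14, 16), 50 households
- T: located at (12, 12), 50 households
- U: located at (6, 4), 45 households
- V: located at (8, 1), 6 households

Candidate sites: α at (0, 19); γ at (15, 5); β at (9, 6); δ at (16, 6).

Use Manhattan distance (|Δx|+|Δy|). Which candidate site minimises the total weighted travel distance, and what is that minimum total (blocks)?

β, total 2341 blocks

Total weighted distance at each candidate:
  α (0, 19): total = 5131
  γ (15, 5): total = 2636
  β (9, 6): total = 2341
  δ (16, 6): total = 2808
Minimum is at β with total 2341 blocks.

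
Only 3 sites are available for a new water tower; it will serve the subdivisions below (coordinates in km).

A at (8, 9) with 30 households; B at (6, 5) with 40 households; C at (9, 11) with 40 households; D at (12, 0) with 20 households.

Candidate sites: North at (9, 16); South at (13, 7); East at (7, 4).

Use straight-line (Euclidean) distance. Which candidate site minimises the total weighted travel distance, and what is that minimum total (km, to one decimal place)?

East, total 628.8 km

Total weighted distance at each candidate:
  North (9, 16): total = 1193.8
  South (13, 7): total = 820.5
  East (7, 4): total = 628.8
Minimum is at East with total 628.8 km.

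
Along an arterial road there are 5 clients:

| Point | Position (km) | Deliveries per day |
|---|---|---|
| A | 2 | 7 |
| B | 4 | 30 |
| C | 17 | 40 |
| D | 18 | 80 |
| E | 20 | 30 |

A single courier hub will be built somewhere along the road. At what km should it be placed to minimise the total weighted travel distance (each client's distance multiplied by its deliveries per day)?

For a sum of weighted absolute distances on a line, the optimum is the weighted median (not the mean). Total weight W = 187; half-weight = 93.5.
Sort by position and accumulate weight:
  km 2 (A, w=7) → cum 7
  km 4 (B, w=30) → cum 37
  km 17 (C, w=40) → cum 77
  km 18 (D, w=80) → cum 157  ≥ 93.5 → median here
  km 20 (E, w=30) → cum 187
Optimal location: km 18.

x = 18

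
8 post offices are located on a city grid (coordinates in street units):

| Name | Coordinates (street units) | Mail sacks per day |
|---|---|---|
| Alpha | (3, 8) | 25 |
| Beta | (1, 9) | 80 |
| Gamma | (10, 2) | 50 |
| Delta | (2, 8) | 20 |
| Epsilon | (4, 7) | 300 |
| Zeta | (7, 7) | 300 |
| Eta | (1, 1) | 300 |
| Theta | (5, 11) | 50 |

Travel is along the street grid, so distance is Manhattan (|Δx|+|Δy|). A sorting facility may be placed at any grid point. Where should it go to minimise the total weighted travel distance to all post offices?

(4, 7)

Manhattan distance separates: Σwᵢ(|x−xᵢ|+|y−yᵢ|) = Σwᵢ|x−xᵢ| + Σwᵢ|y−yᵢ|, so x and y are optimised independently as 1-D weighted medians.
Total weight W = 1125; half = 562.5.
x-coordinate, sorted with cumulative weight:
  x=1 (Beta, w=80) cum 80
  x=1 (Eta, w=300) cum 380
  x=2 (Delta, w=20) cum 400
  x=3 (Alpha, w=25) cum 425
  x=4 (Epsilon, w=300) cum 725  ← median
  x=5 (Theta, w=50) cum 775
  x=7 (Zeta, w=300) cum 1075
  x=10 (Gamma, w=50) cum 1125
⇒ x* = 4
y-coordinate, sorted with cumulative weight:
  y=1 (Eta, w=300) cum 300
  y=2 (Gamma, w=50) cum 350
  y=7 (Epsilon, w=300) cum 650  ← median
  y=7 (Zeta, w=300) cum 950
  y=8 (Alpha, w=25) cum 975
  y=8 (Delta, w=20) cum 995
  y=9 (Beta, w=80) cum 1075
  y=11 (Theta, w=50) cum 1125
⇒ y* = 7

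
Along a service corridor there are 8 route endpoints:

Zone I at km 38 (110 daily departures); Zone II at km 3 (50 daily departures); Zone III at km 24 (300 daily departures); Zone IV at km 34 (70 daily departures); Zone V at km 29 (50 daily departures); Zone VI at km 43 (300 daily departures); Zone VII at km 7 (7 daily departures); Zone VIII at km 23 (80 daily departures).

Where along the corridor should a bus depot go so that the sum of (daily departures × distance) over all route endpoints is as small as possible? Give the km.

x = 29

For a sum of weighted absolute distances on a line, the optimum is the weighted median (not the mean). Total weight W = 967; half-weight = 483.5.
Sort by position and accumulate weight:
  km 3 (Zone II, w=50) → cum 50
  km 7 (Zone VII, w=7) → cum 57
  km 23 (Zone VIII, w=80) → cum 137
  km 24 (Zone III, w=300) → cum 437
  km 29 (Zone V, w=50) → cum 487  ≥ 483.5 → median here
  km 34 (Zone IV, w=70) → cum 557
  km 38 (Zone I, w=110) → cum 667
  km 43 (Zone VI, w=300) → cum 967
Optimal location: km 29.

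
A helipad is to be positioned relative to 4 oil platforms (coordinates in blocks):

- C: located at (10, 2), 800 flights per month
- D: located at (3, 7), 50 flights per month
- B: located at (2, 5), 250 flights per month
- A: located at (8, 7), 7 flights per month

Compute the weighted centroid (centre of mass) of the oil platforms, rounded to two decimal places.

(7.86, 2.93)

The minimiser of Σwᵢ‖p−pᵢ‖² is the weighted centroid p* = (Σwᵢpᵢ)/(Σwᵢ).
Σwᵢ = 1107.
Σwᵢxᵢ = 800·10 + 50·3 + 250·2 + 7·8 = 8706.
Σwᵢyᵢ = 800·2 + 50·7 + 250·5 + 7·7 = 3249.
x* = 8706/1107 = 7.86, y* = 3249/1107 = 2.93.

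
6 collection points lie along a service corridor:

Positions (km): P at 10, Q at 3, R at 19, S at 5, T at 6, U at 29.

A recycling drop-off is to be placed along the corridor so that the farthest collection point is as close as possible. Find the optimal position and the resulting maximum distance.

location 16, max distance 13

The 1-center on a line is the midpoint of the two extreme points: leftmost at 3, rightmost at 29.
Optimal location = (3 + 29)/2 = 16; maximum distance = (29 − 3)/2 = 13.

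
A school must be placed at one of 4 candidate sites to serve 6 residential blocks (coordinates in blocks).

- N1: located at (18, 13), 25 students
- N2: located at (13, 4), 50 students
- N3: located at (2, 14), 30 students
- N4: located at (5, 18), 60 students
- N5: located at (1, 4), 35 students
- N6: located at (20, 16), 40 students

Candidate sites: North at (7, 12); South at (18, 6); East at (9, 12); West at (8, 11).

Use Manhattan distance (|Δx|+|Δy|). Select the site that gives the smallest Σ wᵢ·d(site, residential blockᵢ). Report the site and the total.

North, total 2860 blocks

Total weighted distance at each candidate:
  North (7, 12): total = 2860
  South (18, 6): total = 3890
  East (9, 12): total = 2880
  West (8, 11): total = 2940
Minimum is at North with total 2860 blocks.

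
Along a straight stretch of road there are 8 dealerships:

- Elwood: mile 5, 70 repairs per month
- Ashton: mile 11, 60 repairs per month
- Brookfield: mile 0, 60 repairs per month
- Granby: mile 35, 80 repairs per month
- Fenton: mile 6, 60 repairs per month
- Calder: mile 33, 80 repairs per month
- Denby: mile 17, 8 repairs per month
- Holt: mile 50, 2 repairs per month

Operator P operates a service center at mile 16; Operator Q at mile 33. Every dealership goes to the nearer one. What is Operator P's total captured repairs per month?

258

The indifferent point is the midpoint (16+33)/2 = 24.5; dealerships left of it (closer to Operator P at 16) go to Operator P, those right go to Operator Q.
  Brookfield at 0 (w=60) → Operator P
  Elwood at 5 (w=70) → Operator P
  Fenton at 6 (w=60) → Operator P
  Ashton at 11 (w=60) → Operator P
  Denby at 17 (w=8) → Operator P
  Calder at 33 (w=80) → Operator Q
  Granby at 35 (w=80) → Operator Q
  Holt at 50 (w=2) → Operator Q
Operator P captures 258; Operator Q captures 162.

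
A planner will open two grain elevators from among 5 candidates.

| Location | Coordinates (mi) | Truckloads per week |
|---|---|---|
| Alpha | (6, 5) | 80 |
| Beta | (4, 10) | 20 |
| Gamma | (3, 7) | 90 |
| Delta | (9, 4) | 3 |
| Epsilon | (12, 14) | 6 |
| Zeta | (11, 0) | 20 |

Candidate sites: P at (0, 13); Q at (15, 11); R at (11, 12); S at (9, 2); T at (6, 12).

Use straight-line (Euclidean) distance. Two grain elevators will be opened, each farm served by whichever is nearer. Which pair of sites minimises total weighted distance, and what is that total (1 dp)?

{S, T}, total 1021.3

Evaluate every pair (each demand assigned to the nearer of the two):
  {S, T}: total = 1021.3
  {P, S}: total = 1178.0
  {R, S}: total = 1263.9
  {Q, S}: total = 1319.0
  {R, T}: total = 1419.5
  {Q, T}: total = 1426.5
  {P, T}: total = 1464.9
  {P, R}: total = 1670.1
  {P, Q}: total = 1790.9
  {Q, R}: total = 1955.1
Best pair: {S, T} with total 1021.3.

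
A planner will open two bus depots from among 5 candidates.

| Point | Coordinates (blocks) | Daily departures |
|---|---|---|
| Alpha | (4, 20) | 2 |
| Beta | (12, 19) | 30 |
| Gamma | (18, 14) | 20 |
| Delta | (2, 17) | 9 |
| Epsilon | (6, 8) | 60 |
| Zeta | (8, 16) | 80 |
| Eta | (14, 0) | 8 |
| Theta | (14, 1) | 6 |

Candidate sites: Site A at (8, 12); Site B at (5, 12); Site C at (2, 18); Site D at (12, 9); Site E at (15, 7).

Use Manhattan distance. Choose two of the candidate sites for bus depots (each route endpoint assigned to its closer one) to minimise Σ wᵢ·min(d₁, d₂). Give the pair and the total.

Evaluate every pair (each demand assigned to the nearer of the two):
  {Site A, Site E}: total = 1439
  {Site A, Site D}: total = 1471
  {Site A, Site C}: total = 1513
  {Site A, Site B}: total = 1526
  {Site B, Site D}: total = 1618
  {Site B, Site E}: total = 1676
  {Site C, Site D}: total = 1745
  {Site B, Site C}: total = 1795
  {Site C, Site E}: total = 1893
  {Site D, Site E}: total = 2106
Best pair: {Site A, Site E} with total 1439.

{Site A, Site E}, total 1439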